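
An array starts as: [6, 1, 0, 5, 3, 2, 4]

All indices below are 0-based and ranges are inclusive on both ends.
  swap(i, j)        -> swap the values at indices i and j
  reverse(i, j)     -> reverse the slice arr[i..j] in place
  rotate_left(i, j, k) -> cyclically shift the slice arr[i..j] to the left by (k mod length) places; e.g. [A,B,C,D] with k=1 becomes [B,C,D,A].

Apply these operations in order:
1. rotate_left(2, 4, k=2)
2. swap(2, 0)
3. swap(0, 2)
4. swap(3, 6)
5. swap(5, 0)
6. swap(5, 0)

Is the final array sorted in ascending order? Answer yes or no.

Answer: no

Derivation:
After 1 (rotate_left(2, 4, k=2)): [6, 1, 3, 0, 5, 2, 4]
After 2 (swap(2, 0)): [3, 1, 6, 0, 5, 2, 4]
After 3 (swap(0, 2)): [6, 1, 3, 0, 5, 2, 4]
After 4 (swap(3, 6)): [6, 1, 3, 4, 5, 2, 0]
After 5 (swap(5, 0)): [2, 1, 3, 4, 5, 6, 0]
After 6 (swap(5, 0)): [6, 1, 3, 4, 5, 2, 0]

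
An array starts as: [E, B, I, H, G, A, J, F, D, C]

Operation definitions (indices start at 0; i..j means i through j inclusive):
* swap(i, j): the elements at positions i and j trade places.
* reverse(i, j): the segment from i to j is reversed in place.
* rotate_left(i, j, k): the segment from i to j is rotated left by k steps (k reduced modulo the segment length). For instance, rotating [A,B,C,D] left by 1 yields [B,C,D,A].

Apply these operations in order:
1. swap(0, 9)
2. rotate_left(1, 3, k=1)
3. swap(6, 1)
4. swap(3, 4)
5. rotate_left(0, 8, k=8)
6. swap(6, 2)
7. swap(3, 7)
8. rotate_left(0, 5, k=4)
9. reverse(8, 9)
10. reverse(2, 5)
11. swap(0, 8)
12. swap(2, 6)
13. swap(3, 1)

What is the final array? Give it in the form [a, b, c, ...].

Answer: [E, A, J, B, C, D, I, H, G, F]

Derivation:
After 1 (swap(0, 9)): [C, B, I, H, G, A, J, F, D, E]
After 2 (rotate_left(1, 3, k=1)): [C, I, H, B, G, A, J, F, D, E]
After 3 (swap(6, 1)): [C, J, H, B, G, A, I, F, D, E]
After 4 (swap(3, 4)): [C, J, H, G, B, A, I, F, D, E]
After 5 (rotate_left(0, 8, k=8)): [D, C, J, H, G, B, A, I, F, E]
After 6 (swap(6, 2)): [D, C, A, H, G, B, J, I, F, E]
After 7 (swap(3, 7)): [D, C, A, I, G, B, J, H, F, E]
After 8 (rotate_left(0, 5, k=4)): [G, B, D, C, A, I, J, H, F, E]
After 9 (reverse(8, 9)): [G, B, D, C, A, I, J, H, E, F]
After 10 (reverse(2, 5)): [G, B, I, A, C, D, J, H, E, F]
After 11 (swap(0, 8)): [E, B, I, A, C, D, J, H, G, F]
After 12 (swap(2, 6)): [E, B, J, A, C, D, I, H, G, F]
After 13 (swap(3, 1)): [E, A, J, B, C, D, I, H, G, F]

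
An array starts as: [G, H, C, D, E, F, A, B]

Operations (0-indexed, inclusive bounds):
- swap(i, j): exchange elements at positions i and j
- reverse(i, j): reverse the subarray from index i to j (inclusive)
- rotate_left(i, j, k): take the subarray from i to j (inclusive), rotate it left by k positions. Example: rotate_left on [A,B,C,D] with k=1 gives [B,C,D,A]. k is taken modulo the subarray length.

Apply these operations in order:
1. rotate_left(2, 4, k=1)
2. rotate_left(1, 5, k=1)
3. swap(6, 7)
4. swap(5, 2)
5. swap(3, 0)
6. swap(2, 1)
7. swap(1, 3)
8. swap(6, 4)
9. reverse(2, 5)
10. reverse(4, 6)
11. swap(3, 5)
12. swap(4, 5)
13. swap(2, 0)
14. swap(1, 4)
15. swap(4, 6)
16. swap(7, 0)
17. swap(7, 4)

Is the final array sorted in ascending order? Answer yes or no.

Answer: yes

Derivation:
After 1 (rotate_left(2, 4, k=1)): [G, H, D, E, C, F, A, B]
After 2 (rotate_left(1, 5, k=1)): [G, D, E, C, F, H, A, B]
After 3 (swap(6, 7)): [G, D, E, C, F, H, B, A]
After 4 (swap(5, 2)): [G, D, H, C, F, E, B, A]
After 5 (swap(3, 0)): [C, D, H, G, F, E, B, A]
After 6 (swap(2, 1)): [C, H, D, G, F, E, B, A]
After 7 (swap(1, 3)): [C, G, D, H, F, E, B, A]
After 8 (swap(6, 4)): [C, G, D, H, B, E, F, A]
After 9 (reverse(2, 5)): [C, G, E, B, H, D, F, A]
After 10 (reverse(4, 6)): [C, G, E, B, F, D, H, A]
After 11 (swap(3, 5)): [C, G, E, D, F, B, H, A]
After 12 (swap(4, 5)): [C, G, E, D, B, F, H, A]
After 13 (swap(2, 0)): [E, G, C, D, B, F, H, A]
After 14 (swap(1, 4)): [E, B, C, D, G, F, H, A]
After 15 (swap(4, 6)): [E, B, C, D, H, F, G, A]
After 16 (swap(7, 0)): [A, B, C, D, H, F, G, E]
After 17 (swap(7, 4)): [A, B, C, D, E, F, G, H]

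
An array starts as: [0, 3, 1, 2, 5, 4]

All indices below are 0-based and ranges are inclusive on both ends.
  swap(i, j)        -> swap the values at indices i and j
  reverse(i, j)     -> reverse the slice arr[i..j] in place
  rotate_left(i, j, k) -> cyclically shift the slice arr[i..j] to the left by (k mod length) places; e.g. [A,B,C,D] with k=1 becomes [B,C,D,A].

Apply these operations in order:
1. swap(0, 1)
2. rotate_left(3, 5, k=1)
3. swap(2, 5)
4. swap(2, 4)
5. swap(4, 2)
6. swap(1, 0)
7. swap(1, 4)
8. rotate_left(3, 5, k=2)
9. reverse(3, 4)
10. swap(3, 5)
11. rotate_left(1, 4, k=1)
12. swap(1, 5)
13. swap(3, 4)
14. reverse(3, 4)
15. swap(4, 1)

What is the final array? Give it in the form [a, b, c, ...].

After 1 (swap(0, 1)): [3, 0, 1, 2, 5, 4]
After 2 (rotate_left(3, 5, k=1)): [3, 0, 1, 5, 4, 2]
After 3 (swap(2, 5)): [3, 0, 2, 5, 4, 1]
After 4 (swap(2, 4)): [3, 0, 4, 5, 2, 1]
After 5 (swap(4, 2)): [3, 0, 2, 5, 4, 1]
After 6 (swap(1, 0)): [0, 3, 2, 5, 4, 1]
After 7 (swap(1, 4)): [0, 4, 2, 5, 3, 1]
After 8 (rotate_left(3, 5, k=2)): [0, 4, 2, 1, 5, 3]
After 9 (reverse(3, 4)): [0, 4, 2, 5, 1, 3]
After 10 (swap(3, 5)): [0, 4, 2, 3, 1, 5]
After 11 (rotate_left(1, 4, k=1)): [0, 2, 3, 1, 4, 5]
After 12 (swap(1, 5)): [0, 5, 3, 1, 4, 2]
After 13 (swap(3, 4)): [0, 5, 3, 4, 1, 2]
After 14 (reverse(3, 4)): [0, 5, 3, 1, 4, 2]
After 15 (swap(4, 1)): [0, 4, 3, 1, 5, 2]

Answer: [0, 4, 3, 1, 5, 2]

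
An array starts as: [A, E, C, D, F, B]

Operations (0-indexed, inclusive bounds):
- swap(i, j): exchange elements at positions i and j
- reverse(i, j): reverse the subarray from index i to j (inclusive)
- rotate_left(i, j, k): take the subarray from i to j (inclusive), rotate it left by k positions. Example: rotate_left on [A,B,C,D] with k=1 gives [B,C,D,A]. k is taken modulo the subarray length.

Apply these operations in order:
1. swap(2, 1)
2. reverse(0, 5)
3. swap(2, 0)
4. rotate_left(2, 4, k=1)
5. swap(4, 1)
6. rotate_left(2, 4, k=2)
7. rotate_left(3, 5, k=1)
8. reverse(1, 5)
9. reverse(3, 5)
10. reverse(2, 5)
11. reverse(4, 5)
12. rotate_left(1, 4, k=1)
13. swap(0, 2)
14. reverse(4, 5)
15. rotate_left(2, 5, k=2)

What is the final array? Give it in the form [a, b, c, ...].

After 1 (swap(2, 1)): [A, C, E, D, F, B]
After 2 (reverse(0, 5)): [B, F, D, E, C, A]
After 3 (swap(2, 0)): [D, F, B, E, C, A]
After 4 (rotate_left(2, 4, k=1)): [D, F, E, C, B, A]
After 5 (swap(4, 1)): [D, B, E, C, F, A]
After 6 (rotate_left(2, 4, k=2)): [D, B, F, E, C, A]
After 7 (rotate_left(3, 5, k=1)): [D, B, F, C, A, E]
After 8 (reverse(1, 5)): [D, E, A, C, F, B]
After 9 (reverse(3, 5)): [D, E, A, B, F, C]
After 10 (reverse(2, 5)): [D, E, C, F, B, A]
After 11 (reverse(4, 5)): [D, E, C, F, A, B]
After 12 (rotate_left(1, 4, k=1)): [D, C, F, A, E, B]
After 13 (swap(0, 2)): [F, C, D, A, E, B]
After 14 (reverse(4, 5)): [F, C, D, A, B, E]
After 15 (rotate_left(2, 5, k=2)): [F, C, B, E, D, A]

Answer: [F, C, B, E, D, A]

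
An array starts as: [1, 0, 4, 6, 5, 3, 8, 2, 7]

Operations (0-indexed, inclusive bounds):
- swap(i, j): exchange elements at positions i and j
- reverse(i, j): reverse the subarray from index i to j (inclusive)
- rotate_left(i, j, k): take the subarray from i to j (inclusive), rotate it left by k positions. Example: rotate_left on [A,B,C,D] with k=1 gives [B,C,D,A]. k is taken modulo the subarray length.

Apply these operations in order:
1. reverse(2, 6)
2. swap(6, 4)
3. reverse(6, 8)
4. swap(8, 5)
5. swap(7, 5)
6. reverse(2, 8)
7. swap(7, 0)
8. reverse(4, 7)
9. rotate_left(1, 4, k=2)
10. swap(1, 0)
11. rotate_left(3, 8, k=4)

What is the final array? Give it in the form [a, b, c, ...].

Answer: [5, 3, 1, 7, 8, 0, 6, 4, 2]

Derivation:
After 1 (reverse(2, 6)): [1, 0, 8, 3, 5, 6, 4, 2, 7]
After 2 (swap(6, 4)): [1, 0, 8, 3, 4, 6, 5, 2, 7]
After 3 (reverse(6, 8)): [1, 0, 8, 3, 4, 6, 7, 2, 5]
After 4 (swap(8, 5)): [1, 0, 8, 3, 4, 5, 7, 2, 6]
After 5 (swap(7, 5)): [1, 0, 8, 3, 4, 2, 7, 5, 6]
After 6 (reverse(2, 8)): [1, 0, 6, 5, 7, 2, 4, 3, 8]
After 7 (swap(7, 0)): [3, 0, 6, 5, 7, 2, 4, 1, 8]
After 8 (reverse(4, 7)): [3, 0, 6, 5, 1, 4, 2, 7, 8]
After 9 (rotate_left(1, 4, k=2)): [3, 5, 1, 0, 6, 4, 2, 7, 8]
After 10 (swap(1, 0)): [5, 3, 1, 0, 6, 4, 2, 7, 8]
After 11 (rotate_left(3, 8, k=4)): [5, 3, 1, 7, 8, 0, 6, 4, 2]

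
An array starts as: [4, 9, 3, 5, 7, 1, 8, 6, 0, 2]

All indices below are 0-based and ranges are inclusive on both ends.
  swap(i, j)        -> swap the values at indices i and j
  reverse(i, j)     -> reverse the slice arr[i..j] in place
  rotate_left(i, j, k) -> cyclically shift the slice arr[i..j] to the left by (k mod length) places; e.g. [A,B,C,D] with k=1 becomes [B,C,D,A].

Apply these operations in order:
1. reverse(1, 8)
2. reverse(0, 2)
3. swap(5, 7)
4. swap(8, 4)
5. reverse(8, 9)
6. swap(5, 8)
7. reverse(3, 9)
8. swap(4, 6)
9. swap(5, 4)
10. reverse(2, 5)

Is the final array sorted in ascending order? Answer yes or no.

After 1 (reverse(1, 8)): [4, 0, 6, 8, 1, 7, 5, 3, 9, 2]
After 2 (reverse(0, 2)): [6, 0, 4, 8, 1, 7, 5, 3, 9, 2]
After 3 (swap(5, 7)): [6, 0, 4, 8, 1, 3, 5, 7, 9, 2]
After 4 (swap(8, 4)): [6, 0, 4, 8, 9, 3, 5, 7, 1, 2]
After 5 (reverse(8, 9)): [6, 0, 4, 8, 9, 3, 5, 7, 2, 1]
After 6 (swap(5, 8)): [6, 0, 4, 8, 9, 2, 5, 7, 3, 1]
After 7 (reverse(3, 9)): [6, 0, 4, 1, 3, 7, 5, 2, 9, 8]
After 8 (swap(4, 6)): [6, 0, 4, 1, 5, 7, 3, 2, 9, 8]
After 9 (swap(5, 4)): [6, 0, 4, 1, 7, 5, 3, 2, 9, 8]
After 10 (reverse(2, 5)): [6, 0, 5, 7, 1, 4, 3, 2, 9, 8]

Answer: no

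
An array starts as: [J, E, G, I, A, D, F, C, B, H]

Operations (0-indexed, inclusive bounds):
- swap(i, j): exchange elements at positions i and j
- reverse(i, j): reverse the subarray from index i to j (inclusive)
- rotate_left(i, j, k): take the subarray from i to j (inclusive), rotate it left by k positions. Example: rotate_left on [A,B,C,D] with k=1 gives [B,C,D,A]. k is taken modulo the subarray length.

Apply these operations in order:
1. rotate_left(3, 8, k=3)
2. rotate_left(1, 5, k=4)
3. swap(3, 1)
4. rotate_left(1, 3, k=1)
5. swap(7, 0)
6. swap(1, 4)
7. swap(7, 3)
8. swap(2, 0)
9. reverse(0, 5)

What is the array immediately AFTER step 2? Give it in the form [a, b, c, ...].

Answer: [J, B, E, G, F, C, I, A, D, H]

Derivation:
After 1 (rotate_left(3, 8, k=3)): [J, E, G, F, C, B, I, A, D, H]
After 2 (rotate_left(1, 5, k=4)): [J, B, E, G, F, C, I, A, D, H]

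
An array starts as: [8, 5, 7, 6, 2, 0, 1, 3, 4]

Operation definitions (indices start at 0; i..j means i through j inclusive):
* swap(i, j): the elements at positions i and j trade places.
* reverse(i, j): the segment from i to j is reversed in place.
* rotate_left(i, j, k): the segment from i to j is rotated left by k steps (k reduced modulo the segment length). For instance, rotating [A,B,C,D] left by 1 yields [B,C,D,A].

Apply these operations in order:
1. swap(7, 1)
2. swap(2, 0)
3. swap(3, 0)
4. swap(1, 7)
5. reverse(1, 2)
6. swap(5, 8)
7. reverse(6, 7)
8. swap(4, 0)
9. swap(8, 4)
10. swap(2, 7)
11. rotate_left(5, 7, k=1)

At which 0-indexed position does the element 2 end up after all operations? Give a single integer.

After 1 (swap(7, 1)): [8, 3, 7, 6, 2, 0, 1, 5, 4]
After 2 (swap(2, 0)): [7, 3, 8, 6, 2, 0, 1, 5, 4]
After 3 (swap(3, 0)): [6, 3, 8, 7, 2, 0, 1, 5, 4]
After 4 (swap(1, 7)): [6, 5, 8, 7, 2, 0, 1, 3, 4]
After 5 (reverse(1, 2)): [6, 8, 5, 7, 2, 0, 1, 3, 4]
After 6 (swap(5, 8)): [6, 8, 5, 7, 2, 4, 1, 3, 0]
After 7 (reverse(6, 7)): [6, 8, 5, 7, 2, 4, 3, 1, 0]
After 8 (swap(4, 0)): [2, 8, 5, 7, 6, 4, 3, 1, 0]
After 9 (swap(8, 4)): [2, 8, 5, 7, 0, 4, 3, 1, 6]
After 10 (swap(2, 7)): [2, 8, 1, 7, 0, 4, 3, 5, 6]
After 11 (rotate_left(5, 7, k=1)): [2, 8, 1, 7, 0, 3, 5, 4, 6]

Answer: 0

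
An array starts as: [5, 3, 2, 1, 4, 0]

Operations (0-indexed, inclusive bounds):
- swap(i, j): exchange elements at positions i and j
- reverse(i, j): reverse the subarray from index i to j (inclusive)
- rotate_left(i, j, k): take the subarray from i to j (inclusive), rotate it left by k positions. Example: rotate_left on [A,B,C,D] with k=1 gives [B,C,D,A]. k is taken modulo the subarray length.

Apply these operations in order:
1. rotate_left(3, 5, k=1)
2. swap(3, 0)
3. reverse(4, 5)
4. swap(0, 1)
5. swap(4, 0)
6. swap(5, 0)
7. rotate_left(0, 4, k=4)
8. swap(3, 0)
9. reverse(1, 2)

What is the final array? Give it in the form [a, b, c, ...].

Answer: [2, 4, 0, 3, 5, 1]

Derivation:
After 1 (rotate_left(3, 5, k=1)): [5, 3, 2, 4, 0, 1]
After 2 (swap(3, 0)): [4, 3, 2, 5, 0, 1]
After 3 (reverse(4, 5)): [4, 3, 2, 5, 1, 0]
After 4 (swap(0, 1)): [3, 4, 2, 5, 1, 0]
After 5 (swap(4, 0)): [1, 4, 2, 5, 3, 0]
After 6 (swap(5, 0)): [0, 4, 2, 5, 3, 1]
After 7 (rotate_left(0, 4, k=4)): [3, 0, 4, 2, 5, 1]
After 8 (swap(3, 0)): [2, 0, 4, 3, 5, 1]
After 9 (reverse(1, 2)): [2, 4, 0, 3, 5, 1]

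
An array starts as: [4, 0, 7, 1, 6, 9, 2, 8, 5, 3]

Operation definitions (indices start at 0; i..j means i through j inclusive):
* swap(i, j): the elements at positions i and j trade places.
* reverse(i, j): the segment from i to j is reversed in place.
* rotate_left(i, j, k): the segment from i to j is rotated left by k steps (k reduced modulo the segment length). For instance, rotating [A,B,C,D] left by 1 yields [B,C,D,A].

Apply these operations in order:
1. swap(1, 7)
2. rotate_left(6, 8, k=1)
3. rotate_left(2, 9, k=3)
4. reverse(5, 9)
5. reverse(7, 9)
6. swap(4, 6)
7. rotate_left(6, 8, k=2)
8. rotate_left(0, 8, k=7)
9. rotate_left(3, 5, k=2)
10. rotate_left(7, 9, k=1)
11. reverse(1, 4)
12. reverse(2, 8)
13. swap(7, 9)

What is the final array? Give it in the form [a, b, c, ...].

Answer: [5, 8, 7, 3, 1, 9, 2, 6, 0, 4]

Derivation:
After 1 (swap(1, 7)): [4, 8, 7, 1, 6, 9, 2, 0, 5, 3]
After 2 (rotate_left(6, 8, k=1)): [4, 8, 7, 1, 6, 9, 0, 5, 2, 3]
After 3 (rotate_left(2, 9, k=3)): [4, 8, 9, 0, 5, 2, 3, 7, 1, 6]
After 4 (reverse(5, 9)): [4, 8, 9, 0, 5, 6, 1, 7, 3, 2]
After 5 (reverse(7, 9)): [4, 8, 9, 0, 5, 6, 1, 2, 3, 7]
After 6 (swap(4, 6)): [4, 8, 9, 0, 1, 6, 5, 2, 3, 7]
After 7 (rotate_left(6, 8, k=2)): [4, 8, 9, 0, 1, 6, 3, 5, 2, 7]
After 8 (rotate_left(0, 8, k=7)): [5, 2, 4, 8, 9, 0, 1, 6, 3, 7]
After 9 (rotate_left(3, 5, k=2)): [5, 2, 4, 0, 8, 9, 1, 6, 3, 7]
After 10 (rotate_left(7, 9, k=1)): [5, 2, 4, 0, 8, 9, 1, 3, 7, 6]
After 11 (reverse(1, 4)): [5, 8, 0, 4, 2, 9, 1, 3, 7, 6]
After 12 (reverse(2, 8)): [5, 8, 7, 3, 1, 9, 2, 4, 0, 6]
After 13 (swap(7, 9)): [5, 8, 7, 3, 1, 9, 2, 6, 0, 4]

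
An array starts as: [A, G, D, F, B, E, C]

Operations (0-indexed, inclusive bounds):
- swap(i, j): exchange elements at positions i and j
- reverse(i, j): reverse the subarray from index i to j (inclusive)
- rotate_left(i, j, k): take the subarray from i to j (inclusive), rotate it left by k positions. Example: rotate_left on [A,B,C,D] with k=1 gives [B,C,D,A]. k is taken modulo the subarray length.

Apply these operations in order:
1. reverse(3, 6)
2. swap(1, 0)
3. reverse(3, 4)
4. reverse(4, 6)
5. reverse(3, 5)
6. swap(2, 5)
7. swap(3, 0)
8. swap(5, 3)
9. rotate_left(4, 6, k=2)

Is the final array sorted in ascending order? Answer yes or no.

After 1 (reverse(3, 6)): [A, G, D, C, E, B, F]
After 2 (swap(1, 0)): [G, A, D, C, E, B, F]
After 3 (reverse(3, 4)): [G, A, D, E, C, B, F]
After 4 (reverse(4, 6)): [G, A, D, E, F, B, C]
After 5 (reverse(3, 5)): [G, A, D, B, F, E, C]
After 6 (swap(2, 5)): [G, A, E, B, F, D, C]
After 7 (swap(3, 0)): [B, A, E, G, F, D, C]
After 8 (swap(5, 3)): [B, A, E, D, F, G, C]
After 9 (rotate_left(4, 6, k=2)): [B, A, E, D, C, F, G]

Answer: no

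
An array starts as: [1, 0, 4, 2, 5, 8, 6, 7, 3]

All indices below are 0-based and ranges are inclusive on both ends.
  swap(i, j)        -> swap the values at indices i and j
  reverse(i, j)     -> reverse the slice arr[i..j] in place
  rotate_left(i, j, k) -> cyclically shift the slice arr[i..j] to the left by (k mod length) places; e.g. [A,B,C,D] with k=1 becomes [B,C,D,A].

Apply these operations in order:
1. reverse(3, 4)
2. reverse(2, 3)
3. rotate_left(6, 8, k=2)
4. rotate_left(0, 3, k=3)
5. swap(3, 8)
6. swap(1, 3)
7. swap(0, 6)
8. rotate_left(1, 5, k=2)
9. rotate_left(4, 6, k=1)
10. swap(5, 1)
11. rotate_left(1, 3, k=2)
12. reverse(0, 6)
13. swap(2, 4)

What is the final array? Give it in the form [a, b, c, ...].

Answer: [7, 1, 4, 2, 0, 8, 3, 6, 5]

Derivation:
After 1 (reverse(3, 4)): [1, 0, 4, 5, 2, 8, 6, 7, 3]
After 2 (reverse(2, 3)): [1, 0, 5, 4, 2, 8, 6, 7, 3]
After 3 (rotate_left(6, 8, k=2)): [1, 0, 5, 4, 2, 8, 3, 6, 7]
After 4 (rotate_left(0, 3, k=3)): [4, 1, 0, 5, 2, 8, 3, 6, 7]
After 5 (swap(3, 8)): [4, 1, 0, 7, 2, 8, 3, 6, 5]
After 6 (swap(1, 3)): [4, 7, 0, 1, 2, 8, 3, 6, 5]
After 7 (swap(0, 6)): [3, 7, 0, 1, 2, 8, 4, 6, 5]
After 8 (rotate_left(1, 5, k=2)): [3, 1, 2, 8, 7, 0, 4, 6, 5]
After 9 (rotate_left(4, 6, k=1)): [3, 1, 2, 8, 0, 4, 7, 6, 5]
After 10 (swap(5, 1)): [3, 4, 2, 8, 0, 1, 7, 6, 5]
After 11 (rotate_left(1, 3, k=2)): [3, 8, 4, 2, 0, 1, 7, 6, 5]
After 12 (reverse(0, 6)): [7, 1, 0, 2, 4, 8, 3, 6, 5]
After 13 (swap(2, 4)): [7, 1, 4, 2, 0, 8, 3, 6, 5]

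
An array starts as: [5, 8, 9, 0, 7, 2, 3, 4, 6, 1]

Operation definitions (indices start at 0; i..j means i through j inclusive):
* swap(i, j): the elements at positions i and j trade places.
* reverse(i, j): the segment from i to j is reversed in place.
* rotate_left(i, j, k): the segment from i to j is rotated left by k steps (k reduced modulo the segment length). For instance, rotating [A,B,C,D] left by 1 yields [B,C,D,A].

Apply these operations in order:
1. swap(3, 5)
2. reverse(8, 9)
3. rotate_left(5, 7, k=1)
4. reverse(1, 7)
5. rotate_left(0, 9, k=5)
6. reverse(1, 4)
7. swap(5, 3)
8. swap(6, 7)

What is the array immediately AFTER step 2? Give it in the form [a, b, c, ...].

After 1 (swap(3, 5)): [5, 8, 9, 2, 7, 0, 3, 4, 6, 1]
After 2 (reverse(8, 9)): [5, 8, 9, 2, 7, 0, 3, 4, 1, 6]

Answer: [5, 8, 9, 2, 7, 0, 3, 4, 1, 6]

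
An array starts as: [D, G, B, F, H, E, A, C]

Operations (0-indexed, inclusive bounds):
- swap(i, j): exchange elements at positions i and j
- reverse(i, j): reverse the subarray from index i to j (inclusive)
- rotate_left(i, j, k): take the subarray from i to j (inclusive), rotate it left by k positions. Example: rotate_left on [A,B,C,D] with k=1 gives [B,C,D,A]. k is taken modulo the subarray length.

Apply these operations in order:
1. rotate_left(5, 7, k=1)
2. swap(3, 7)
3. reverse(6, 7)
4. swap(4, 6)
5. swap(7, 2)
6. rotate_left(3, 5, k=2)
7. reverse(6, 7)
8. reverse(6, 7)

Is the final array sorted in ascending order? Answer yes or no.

Answer: no

Derivation:
After 1 (rotate_left(5, 7, k=1)): [D, G, B, F, H, A, C, E]
After 2 (swap(3, 7)): [D, G, B, E, H, A, C, F]
After 3 (reverse(6, 7)): [D, G, B, E, H, A, F, C]
After 4 (swap(4, 6)): [D, G, B, E, F, A, H, C]
After 5 (swap(7, 2)): [D, G, C, E, F, A, H, B]
After 6 (rotate_left(3, 5, k=2)): [D, G, C, A, E, F, H, B]
After 7 (reverse(6, 7)): [D, G, C, A, E, F, B, H]
After 8 (reverse(6, 7)): [D, G, C, A, E, F, H, B]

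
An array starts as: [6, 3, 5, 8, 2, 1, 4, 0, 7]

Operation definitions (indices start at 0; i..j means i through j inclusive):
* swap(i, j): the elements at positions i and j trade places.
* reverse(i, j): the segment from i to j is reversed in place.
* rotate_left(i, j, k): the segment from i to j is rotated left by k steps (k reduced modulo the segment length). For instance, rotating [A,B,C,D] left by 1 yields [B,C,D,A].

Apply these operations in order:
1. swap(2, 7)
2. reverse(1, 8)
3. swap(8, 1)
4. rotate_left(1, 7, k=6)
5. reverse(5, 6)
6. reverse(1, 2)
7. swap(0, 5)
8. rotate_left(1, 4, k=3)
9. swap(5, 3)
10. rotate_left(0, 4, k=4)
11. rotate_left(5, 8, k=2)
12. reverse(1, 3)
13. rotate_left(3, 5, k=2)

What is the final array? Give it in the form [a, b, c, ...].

After 1 (swap(2, 7)): [6, 3, 0, 8, 2, 1, 4, 5, 7]
After 2 (reverse(1, 8)): [6, 7, 5, 4, 1, 2, 8, 0, 3]
After 3 (swap(8, 1)): [6, 3, 5, 4, 1, 2, 8, 0, 7]
After 4 (rotate_left(1, 7, k=6)): [6, 0, 3, 5, 4, 1, 2, 8, 7]
After 5 (reverse(5, 6)): [6, 0, 3, 5, 4, 2, 1, 8, 7]
After 6 (reverse(1, 2)): [6, 3, 0, 5, 4, 2, 1, 8, 7]
After 7 (swap(0, 5)): [2, 3, 0, 5, 4, 6, 1, 8, 7]
After 8 (rotate_left(1, 4, k=3)): [2, 4, 3, 0, 5, 6, 1, 8, 7]
After 9 (swap(5, 3)): [2, 4, 3, 6, 5, 0, 1, 8, 7]
After 10 (rotate_left(0, 4, k=4)): [5, 2, 4, 3, 6, 0, 1, 8, 7]
After 11 (rotate_left(5, 8, k=2)): [5, 2, 4, 3, 6, 8, 7, 0, 1]
After 12 (reverse(1, 3)): [5, 3, 4, 2, 6, 8, 7, 0, 1]
After 13 (rotate_left(3, 5, k=2)): [5, 3, 4, 8, 2, 6, 7, 0, 1]

Answer: [5, 3, 4, 8, 2, 6, 7, 0, 1]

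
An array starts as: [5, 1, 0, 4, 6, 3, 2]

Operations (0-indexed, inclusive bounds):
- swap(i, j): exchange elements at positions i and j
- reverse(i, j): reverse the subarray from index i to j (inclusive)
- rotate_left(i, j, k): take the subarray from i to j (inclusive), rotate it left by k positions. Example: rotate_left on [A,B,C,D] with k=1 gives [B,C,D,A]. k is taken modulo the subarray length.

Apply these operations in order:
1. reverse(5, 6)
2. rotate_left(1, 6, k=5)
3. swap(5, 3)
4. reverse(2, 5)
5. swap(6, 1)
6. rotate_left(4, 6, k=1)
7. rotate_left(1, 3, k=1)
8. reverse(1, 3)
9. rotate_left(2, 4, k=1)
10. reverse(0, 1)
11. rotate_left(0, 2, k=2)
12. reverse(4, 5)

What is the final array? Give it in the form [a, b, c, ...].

Answer: [0, 2, 5, 1, 3, 4, 6]

Derivation:
After 1 (reverse(5, 6)): [5, 1, 0, 4, 6, 2, 3]
After 2 (rotate_left(1, 6, k=5)): [5, 3, 1, 0, 4, 6, 2]
After 3 (swap(5, 3)): [5, 3, 1, 6, 4, 0, 2]
After 4 (reverse(2, 5)): [5, 3, 0, 4, 6, 1, 2]
After 5 (swap(6, 1)): [5, 2, 0, 4, 6, 1, 3]
After 6 (rotate_left(4, 6, k=1)): [5, 2, 0, 4, 1, 3, 6]
After 7 (rotate_left(1, 3, k=1)): [5, 0, 4, 2, 1, 3, 6]
After 8 (reverse(1, 3)): [5, 2, 4, 0, 1, 3, 6]
After 9 (rotate_left(2, 4, k=1)): [5, 2, 0, 1, 4, 3, 6]
After 10 (reverse(0, 1)): [2, 5, 0, 1, 4, 3, 6]
After 11 (rotate_left(0, 2, k=2)): [0, 2, 5, 1, 4, 3, 6]
After 12 (reverse(4, 5)): [0, 2, 5, 1, 3, 4, 6]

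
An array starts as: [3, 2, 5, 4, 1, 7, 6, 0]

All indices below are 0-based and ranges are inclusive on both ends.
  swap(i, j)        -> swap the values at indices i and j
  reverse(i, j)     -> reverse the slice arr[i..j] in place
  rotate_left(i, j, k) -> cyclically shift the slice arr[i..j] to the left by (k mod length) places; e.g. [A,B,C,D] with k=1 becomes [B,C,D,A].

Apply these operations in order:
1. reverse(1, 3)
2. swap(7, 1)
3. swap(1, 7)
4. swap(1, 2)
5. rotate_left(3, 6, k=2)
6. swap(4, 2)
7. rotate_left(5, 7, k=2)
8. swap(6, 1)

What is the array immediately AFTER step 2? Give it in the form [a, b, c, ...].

After 1 (reverse(1, 3)): [3, 4, 5, 2, 1, 7, 6, 0]
After 2 (swap(7, 1)): [3, 0, 5, 2, 1, 7, 6, 4]

Answer: [3, 0, 5, 2, 1, 7, 6, 4]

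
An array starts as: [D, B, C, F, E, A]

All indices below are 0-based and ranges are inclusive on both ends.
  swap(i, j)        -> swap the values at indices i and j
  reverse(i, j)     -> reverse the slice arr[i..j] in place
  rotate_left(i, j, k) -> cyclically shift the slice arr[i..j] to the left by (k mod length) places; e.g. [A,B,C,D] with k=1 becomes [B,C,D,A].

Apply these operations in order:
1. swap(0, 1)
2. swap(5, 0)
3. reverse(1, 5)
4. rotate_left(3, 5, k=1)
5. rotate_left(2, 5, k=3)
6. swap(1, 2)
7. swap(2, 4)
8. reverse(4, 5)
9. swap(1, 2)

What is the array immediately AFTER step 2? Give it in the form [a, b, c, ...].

Answer: [A, D, C, F, E, B]

Derivation:
After 1 (swap(0, 1)): [B, D, C, F, E, A]
After 2 (swap(5, 0)): [A, D, C, F, E, B]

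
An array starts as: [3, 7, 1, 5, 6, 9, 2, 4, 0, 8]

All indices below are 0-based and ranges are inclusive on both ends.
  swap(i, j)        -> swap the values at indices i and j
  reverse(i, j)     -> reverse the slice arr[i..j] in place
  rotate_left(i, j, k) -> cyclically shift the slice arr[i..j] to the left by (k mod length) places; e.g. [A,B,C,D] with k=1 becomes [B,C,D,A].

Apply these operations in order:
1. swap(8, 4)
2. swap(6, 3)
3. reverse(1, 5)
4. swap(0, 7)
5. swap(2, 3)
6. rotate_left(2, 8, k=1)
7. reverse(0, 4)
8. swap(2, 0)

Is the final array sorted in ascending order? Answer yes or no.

Answer: no

Derivation:
After 1 (swap(8, 4)): [3, 7, 1, 5, 0, 9, 2, 4, 6, 8]
After 2 (swap(6, 3)): [3, 7, 1, 2, 0, 9, 5, 4, 6, 8]
After 3 (reverse(1, 5)): [3, 9, 0, 2, 1, 7, 5, 4, 6, 8]
After 4 (swap(0, 7)): [4, 9, 0, 2, 1, 7, 5, 3, 6, 8]
After 5 (swap(2, 3)): [4, 9, 2, 0, 1, 7, 5, 3, 6, 8]
After 6 (rotate_left(2, 8, k=1)): [4, 9, 0, 1, 7, 5, 3, 6, 2, 8]
After 7 (reverse(0, 4)): [7, 1, 0, 9, 4, 5, 3, 6, 2, 8]
After 8 (swap(2, 0)): [0, 1, 7, 9, 4, 5, 3, 6, 2, 8]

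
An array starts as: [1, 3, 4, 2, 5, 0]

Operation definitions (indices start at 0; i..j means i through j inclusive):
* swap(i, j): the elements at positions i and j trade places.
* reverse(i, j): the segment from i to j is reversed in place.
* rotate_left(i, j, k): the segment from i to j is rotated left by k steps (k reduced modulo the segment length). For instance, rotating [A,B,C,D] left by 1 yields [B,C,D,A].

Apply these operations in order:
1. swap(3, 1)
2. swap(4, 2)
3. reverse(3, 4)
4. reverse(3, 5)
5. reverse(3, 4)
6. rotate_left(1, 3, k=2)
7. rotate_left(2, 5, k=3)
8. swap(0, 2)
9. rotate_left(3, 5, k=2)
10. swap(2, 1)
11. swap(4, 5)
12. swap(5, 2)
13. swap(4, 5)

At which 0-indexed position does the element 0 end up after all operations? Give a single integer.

Answer: 3

Derivation:
After 1 (swap(3, 1)): [1, 2, 4, 3, 5, 0]
After 2 (swap(4, 2)): [1, 2, 5, 3, 4, 0]
After 3 (reverse(3, 4)): [1, 2, 5, 4, 3, 0]
After 4 (reverse(3, 5)): [1, 2, 5, 0, 3, 4]
After 5 (reverse(3, 4)): [1, 2, 5, 3, 0, 4]
After 6 (rotate_left(1, 3, k=2)): [1, 3, 2, 5, 0, 4]
After 7 (rotate_left(2, 5, k=3)): [1, 3, 4, 2, 5, 0]
After 8 (swap(0, 2)): [4, 3, 1, 2, 5, 0]
After 9 (rotate_left(3, 5, k=2)): [4, 3, 1, 0, 2, 5]
After 10 (swap(2, 1)): [4, 1, 3, 0, 2, 5]
After 11 (swap(4, 5)): [4, 1, 3, 0, 5, 2]
After 12 (swap(5, 2)): [4, 1, 2, 0, 5, 3]
After 13 (swap(4, 5)): [4, 1, 2, 0, 3, 5]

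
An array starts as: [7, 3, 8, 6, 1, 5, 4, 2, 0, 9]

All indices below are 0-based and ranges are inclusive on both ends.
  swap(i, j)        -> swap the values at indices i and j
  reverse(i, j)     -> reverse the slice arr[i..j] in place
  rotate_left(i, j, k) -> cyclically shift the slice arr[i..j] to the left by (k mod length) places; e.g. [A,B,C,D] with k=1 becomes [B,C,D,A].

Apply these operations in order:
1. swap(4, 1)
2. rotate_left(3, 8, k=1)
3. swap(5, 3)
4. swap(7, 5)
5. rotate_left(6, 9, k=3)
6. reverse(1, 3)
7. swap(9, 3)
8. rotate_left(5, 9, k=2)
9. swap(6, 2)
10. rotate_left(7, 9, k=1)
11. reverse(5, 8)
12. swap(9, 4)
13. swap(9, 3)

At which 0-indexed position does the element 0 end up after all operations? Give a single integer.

After 1 (swap(4, 1)): [7, 1, 8, 6, 3, 5, 4, 2, 0, 9]
After 2 (rotate_left(3, 8, k=1)): [7, 1, 8, 3, 5, 4, 2, 0, 6, 9]
After 3 (swap(5, 3)): [7, 1, 8, 4, 5, 3, 2, 0, 6, 9]
After 4 (swap(7, 5)): [7, 1, 8, 4, 5, 0, 2, 3, 6, 9]
After 5 (rotate_left(6, 9, k=3)): [7, 1, 8, 4, 5, 0, 9, 2, 3, 6]
After 6 (reverse(1, 3)): [7, 4, 8, 1, 5, 0, 9, 2, 3, 6]
After 7 (swap(9, 3)): [7, 4, 8, 6, 5, 0, 9, 2, 3, 1]
After 8 (rotate_left(5, 9, k=2)): [7, 4, 8, 6, 5, 2, 3, 1, 0, 9]
After 9 (swap(6, 2)): [7, 4, 3, 6, 5, 2, 8, 1, 0, 9]
After 10 (rotate_left(7, 9, k=1)): [7, 4, 3, 6, 5, 2, 8, 0, 9, 1]
After 11 (reverse(5, 8)): [7, 4, 3, 6, 5, 9, 0, 8, 2, 1]
After 12 (swap(9, 4)): [7, 4, 3, 6, 1, 9, 0, 8, 2, 5]
After 13 (swap(9, 3)): [7, 4, 3, 5, 1, 9, 0, 8, 2, 6]

Answer: 6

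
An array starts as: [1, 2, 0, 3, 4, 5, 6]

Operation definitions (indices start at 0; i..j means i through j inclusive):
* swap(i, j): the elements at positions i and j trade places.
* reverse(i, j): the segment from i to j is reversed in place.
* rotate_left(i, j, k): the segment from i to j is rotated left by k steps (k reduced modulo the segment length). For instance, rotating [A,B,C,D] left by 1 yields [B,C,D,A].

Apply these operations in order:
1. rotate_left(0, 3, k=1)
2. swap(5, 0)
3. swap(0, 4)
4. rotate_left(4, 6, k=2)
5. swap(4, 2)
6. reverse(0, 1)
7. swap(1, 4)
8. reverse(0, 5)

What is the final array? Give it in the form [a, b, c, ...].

Answer: [5, 4, 1, 6, 3, 0, 2]

Derivation:
After 1 (rotate_left(0, 3, k=1)): [2, 0, 3, 1, 4, 5, 6]
After 2 (swap(5, 0)): [5, 0, 3, 1, 4, 2, 6]
After 3 (swap(0, 4)): [4, 0, 3, 1, 5, 2, 6]
After 4 (rotate_left(4, 6, k=2)): [4, 0, 3, 1, 6, 5, 2]
After 5 (swap(4, 2)): [4, 0, 6, 1, 3, 5, 2]
After 6 (reverse(0, 1)): [0, 4, 6, 1, 3, 5, 2]
After 7 (swap(1, 4)): [0, 3, 6, 1, 4, 5, 2]
After 8 (reverse(0, 5)): [5, 4, 1, 6, 3, 0, 2]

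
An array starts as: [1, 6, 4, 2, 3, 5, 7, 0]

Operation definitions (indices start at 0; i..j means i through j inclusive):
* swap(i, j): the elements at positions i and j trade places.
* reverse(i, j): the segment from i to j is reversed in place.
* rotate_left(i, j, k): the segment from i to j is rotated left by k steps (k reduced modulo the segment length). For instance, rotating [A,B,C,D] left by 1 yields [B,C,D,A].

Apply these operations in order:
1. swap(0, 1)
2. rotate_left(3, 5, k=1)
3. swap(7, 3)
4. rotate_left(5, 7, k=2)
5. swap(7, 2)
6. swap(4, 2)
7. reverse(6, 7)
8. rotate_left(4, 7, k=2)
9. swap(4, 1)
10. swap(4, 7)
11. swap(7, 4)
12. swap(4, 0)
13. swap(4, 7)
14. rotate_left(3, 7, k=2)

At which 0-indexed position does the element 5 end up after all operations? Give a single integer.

After 1 (swap(0, 1)): [6, 1, 4, 2, 3, 5, 7, 0]
After 2 (rotate_left(3, 5, k=1)): [6, 1, 4, 3, 5, 2, 7, 0]
After 3 (swap(7, 3)): [6, 1, 4, 0, 5, 2, 7, 3]
After 4 (rotate_left(5, 7, k=2)): [6, 1, 4, 0, 5, 3, 2, 7]
After 5 (swap(7, 2)): [6, 1, 7, 0, 5, 3, 2, 4]
After 6 (swap(4, 2)): [6, 1, 5, 0, 7, 3, 2, 4]
After 7 (reverse(6, 7)): [6, 1, 5, 0, 7, 3, 4, 2]
After 8 (rotate_left(4, 7, k=2)): [6, 1, 5, 0, 4, 2, 7, 3]
After 9 (swap(4, 1)): [6, 4, 5, 0, 1, 2, 7, 3]
After 10 (swap(4, 7)): [6, 4, 5, 0, 3, 2, 7, 1]
After 11 (swap(7, 4)): [6, 4, 5, 0, 1, 2, 7, 3]
After 12 (swap(4, 0)): [1, 4, 5, 0, 6, 2, 7, 3]
After 13 (swap(4, 7)): [1, 4, 5, 0, 3, 2, 7, 6]
After 14 (rotate_left(3, 7, k=2)): [1, 4, 5, 2, 7, 6, 0, 3]

Answer: 2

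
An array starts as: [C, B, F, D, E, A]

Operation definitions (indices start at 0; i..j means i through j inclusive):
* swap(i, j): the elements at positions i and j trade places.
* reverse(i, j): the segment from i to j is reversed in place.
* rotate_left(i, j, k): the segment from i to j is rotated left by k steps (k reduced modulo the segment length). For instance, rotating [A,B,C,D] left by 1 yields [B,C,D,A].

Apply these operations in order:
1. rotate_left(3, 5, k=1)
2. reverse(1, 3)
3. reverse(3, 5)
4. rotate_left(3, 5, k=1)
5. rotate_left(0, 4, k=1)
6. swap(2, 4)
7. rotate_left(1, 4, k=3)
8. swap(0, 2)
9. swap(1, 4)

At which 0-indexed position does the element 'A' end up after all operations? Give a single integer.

Answer: 4

Derivation:
After 1 (rotate_left(3, 5, k=1)): [C, B, F, E, A, D]
After 2 (reverse(1, 3)): [C, E, F, B, A, D]
After 3 (reverse(3, 5)): [C, E, F, D, A, B]
After 4 (rotate_left(3, 5, k=1)): [C, E, F, A, B, D]
After 5 (rotate_left(0, 4, k=1)): [E, F, A, B, C, D]
After 6 (swap(2, 4)): [E, F, C, B, A, D]
After 7 (rotate_left(1, 4, k=3)): [E, A, F, C, B, D]
After 8 (swap(0, 2)): [F, A, E, C, B, D]
After 9 (swap(1, 4)): [F, B, E, C, A, D]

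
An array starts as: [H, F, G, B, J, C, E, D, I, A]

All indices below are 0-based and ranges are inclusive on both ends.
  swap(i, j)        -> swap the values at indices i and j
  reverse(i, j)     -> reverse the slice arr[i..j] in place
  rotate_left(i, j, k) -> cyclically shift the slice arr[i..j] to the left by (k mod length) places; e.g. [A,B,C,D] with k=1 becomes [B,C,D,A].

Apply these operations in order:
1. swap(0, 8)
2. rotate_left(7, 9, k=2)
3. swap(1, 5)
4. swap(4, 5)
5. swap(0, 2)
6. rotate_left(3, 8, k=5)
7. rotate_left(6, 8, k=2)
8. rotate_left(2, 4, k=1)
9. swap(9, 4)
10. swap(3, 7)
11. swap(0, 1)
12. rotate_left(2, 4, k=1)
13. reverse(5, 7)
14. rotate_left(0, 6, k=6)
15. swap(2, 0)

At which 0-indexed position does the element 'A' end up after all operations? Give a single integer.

After 1 (swap(0, 8)): [I, F, G, B, J, C, E, D, H, A]
After 2 (rotate_left(7, 9, k=2)): [I, F, G, B, J, C, E, A, D, H]
After 3 (swap(1, 5)): [I, C, G, B, J, F, E, A, D, H]
After 4 (swap(4, 5)): [I, C, G, B, F, J, E, A, D, H]
After 5 (swap(0, 2)): [G, C, I, B, F, J, E, A, D, H]
After 6 (rotate_left(3, 8, k=5)): [G, C, I, D, B, F, J, E, A, H]
After 7 (rotate_left(6, 8, k=2)): [G, C, I, D, B, F, A, J, E, H]
After 8 (rotate_left(2, 4, k=1)): [G, C, D, B, I, F, A, J, E, H]
After 9 (swap(9, 4)): [G, C, D, B, H, F, A, J, E, I]
After 10 (swap(3, 7)): [G, C, D, J, H, F, A, B, E, I]
After 11 (swap(0, 1)): [C, G, D, J, H, F, A, B, E, I]
After 12 (rotate_left(2, 4, k=1)): [C, G, J, H, D, F, A, B, E, I]
After 13 (reverse(5, 7)): [C, G, J, H, D, B, A, F, E, I]
After 14 (rotate_left(0, 6, k=6)): [A, C, G, J, H, D, B, F, E, I]
After 15 (swap(2, 0)): [G, C, A, J, H, D, B, F, E, I]

Answer: 2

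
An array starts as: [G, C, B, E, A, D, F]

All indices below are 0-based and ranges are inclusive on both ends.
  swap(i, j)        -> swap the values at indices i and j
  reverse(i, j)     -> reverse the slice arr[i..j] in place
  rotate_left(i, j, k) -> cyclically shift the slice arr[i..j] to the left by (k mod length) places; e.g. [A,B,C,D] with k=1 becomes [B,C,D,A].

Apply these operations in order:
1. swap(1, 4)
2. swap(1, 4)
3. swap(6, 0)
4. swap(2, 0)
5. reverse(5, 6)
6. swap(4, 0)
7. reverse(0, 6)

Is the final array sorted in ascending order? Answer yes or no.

After 1 (swap(1, 4)): [G, A, B, E, C, D, F]
After 2 (swap(1, 4)): [G, C, B, E, A, D, F]
After 3 (swap(6, 0)): [F, C, B, E, A, D, G]
After 4 (swap(2, 0)): [B, C, F, E, A, D, G]
After 5 (reverse(5, 6)): [B, C, F, E, A, G, D]
After 6 (swap(4, 0)): [A, C, F, E, B, G, D]
After 7 (reverse(0, 6)): [D, G, B, E, F, C, A]

Answer: no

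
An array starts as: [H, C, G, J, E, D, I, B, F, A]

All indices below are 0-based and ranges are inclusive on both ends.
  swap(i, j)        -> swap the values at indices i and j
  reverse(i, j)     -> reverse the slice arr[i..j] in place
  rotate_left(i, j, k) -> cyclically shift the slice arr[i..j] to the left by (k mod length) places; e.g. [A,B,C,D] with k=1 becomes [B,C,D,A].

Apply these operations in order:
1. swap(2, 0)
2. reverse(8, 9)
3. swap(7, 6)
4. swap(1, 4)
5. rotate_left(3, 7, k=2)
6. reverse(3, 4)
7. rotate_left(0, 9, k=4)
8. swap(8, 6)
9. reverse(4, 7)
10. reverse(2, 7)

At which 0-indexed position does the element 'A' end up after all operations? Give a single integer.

Answer: 2

Derivation:
After 1 (swap(2, 0)): [G, C, H, J, E, D, I, B, F, A]
After 2 (reverse(8, 9)): [G, C, H, J, E, D, I, B, A, F]
After 3 (swap(7, 6)): [G, C, H, J, E, D, B, I, A, F]
After 4 (swap(1, 4)): [G, E, H, J, C, D, B, I, A, F]
After 5 (rotate_left(3, 7, k=2)): [G, E, H, D, B, I, J, C, A, F]
After 6 (reverse(3, 4)): [G, E, H, B, D, I, J, C, A, F]
After 7 (rotate_left(0, 9, k=4)): [D, I, J, C, A, F, G, E, H, B]
After 8 (swap(8, 6)): [D, I, J, C, A, F, H, E, G, B]
After 9 (reverse(4, 7)): [D, I, J, C, E, H, F, A, G, B]
After 10 (reverse(2, 7)): [D, I, A, F, H, E, C, J, G, B]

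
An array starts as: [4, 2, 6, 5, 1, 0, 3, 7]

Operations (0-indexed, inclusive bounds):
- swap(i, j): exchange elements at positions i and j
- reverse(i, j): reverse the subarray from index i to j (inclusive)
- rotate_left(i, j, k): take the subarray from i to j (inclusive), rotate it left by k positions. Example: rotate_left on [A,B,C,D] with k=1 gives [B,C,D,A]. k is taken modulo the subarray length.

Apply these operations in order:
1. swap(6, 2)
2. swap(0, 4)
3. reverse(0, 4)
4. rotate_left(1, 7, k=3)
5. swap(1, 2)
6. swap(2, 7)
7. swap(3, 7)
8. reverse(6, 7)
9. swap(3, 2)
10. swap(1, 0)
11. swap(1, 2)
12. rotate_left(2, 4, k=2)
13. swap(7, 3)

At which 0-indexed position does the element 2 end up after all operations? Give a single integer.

Answer: 4

Derivation:
After 1 (swap(6, 2)): [4, 2, 3, 5, 1, 0, 6, 7]
After 2 (swap(0, 4)): [1, 2, 3, 5, 4, 0, 6, 7]
After 3 (reverse(0, 4)): [4, 5, 3, 2, 1, 0, 6, 7]
After 4 (rotate_left(1, 7, k=3)): [4, 1, 0, 6, 7, 5, 3, 2]
After 5 (swap(1, 2)): [4, 0, 1, 6, 7, 5, 3, 2]
After 6 (swap(2, 7)): [4, 0, 2, 6, 7, 5, 3, 1]
After 7 (swap(3, 7)): [4, 0, 2, 1, 7, 5, 3, 6]
After 8 (reverse(6, 7)): [4, 0, 2, 1, 7, 5, 6, 3]
After 9 (swap(3, 2)): [4, 0, 1, 2, 7, 5, 6, 3]
After 10 (swap(1, 0)): [0, 4, 1, 2, 7, 5, 6, 3]
After 11 (swap(1, 2)): [0, 1, 4, 2, 7, 5, 6, 3]
After 12 (rotate_left(2, 4, k=2)): [0, 1, 7, 4, 2, 5, 6, 3]
After 13 (swap(7, 3)): [0, 1, 7, 3, 2, 5, 6, 4]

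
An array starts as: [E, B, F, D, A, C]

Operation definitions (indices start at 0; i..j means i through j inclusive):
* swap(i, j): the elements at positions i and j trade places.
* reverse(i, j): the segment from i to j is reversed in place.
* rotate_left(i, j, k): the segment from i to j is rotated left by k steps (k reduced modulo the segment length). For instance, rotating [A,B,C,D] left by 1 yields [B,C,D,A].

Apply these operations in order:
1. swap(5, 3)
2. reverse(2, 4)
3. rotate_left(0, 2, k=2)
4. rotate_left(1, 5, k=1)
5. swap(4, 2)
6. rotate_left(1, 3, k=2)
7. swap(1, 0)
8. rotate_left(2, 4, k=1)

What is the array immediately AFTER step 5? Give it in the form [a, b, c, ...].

Answer: [A, B, D, F, C, E]

Derivation:
After 1 (swap(5, 3)): [E, B, F, C, A, D]
After 2 (reverse(2, 4)): [E, B, A, C, F, D]
After 3 (rotate_left(0, 2, k=2)): [A, E, B, C, F, D]
After 4 (rotate_left(1, 5, k=1)): [A, B, C, F, D, E]
After 5 (swap(4, 2)): [A, B, D, F, C, E]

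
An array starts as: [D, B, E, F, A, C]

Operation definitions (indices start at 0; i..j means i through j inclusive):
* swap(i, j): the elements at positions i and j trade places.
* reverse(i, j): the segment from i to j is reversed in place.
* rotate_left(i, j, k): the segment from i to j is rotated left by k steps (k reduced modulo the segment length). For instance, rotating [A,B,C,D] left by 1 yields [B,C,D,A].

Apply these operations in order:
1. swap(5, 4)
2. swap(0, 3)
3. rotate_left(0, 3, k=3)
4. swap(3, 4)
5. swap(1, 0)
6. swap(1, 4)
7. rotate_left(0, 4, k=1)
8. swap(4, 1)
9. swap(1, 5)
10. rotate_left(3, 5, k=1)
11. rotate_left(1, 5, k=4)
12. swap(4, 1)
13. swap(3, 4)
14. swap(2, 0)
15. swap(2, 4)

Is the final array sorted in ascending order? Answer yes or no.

After 1 (swap(5, 4)): [D, B, E, F, C, A]
After 2 (swap(0, 3)): [F, B, E, D, C, A]
After 3 (rotate_left(0, 3, k=3)): [D, F, B, E, C, A]
After 4 (swap(3, 4)): [D, F, B, C, E, A]
After 5 (swap(1, 0)): [F, D, B, C, E, A]
After 6 (swap(1, 4)): [F, E, B, C, D, A]
After 7 (rotate_left(0, 4, k=1)): [E, B, C, D, F, A]
After 8 (swap(4, 1)): [E, F, C, D, B, A]
After 9 (swap(1, 5)): [E, A, C, D, B, F]
After 10 (rotate_left(3, 5, k=1)): [E, A, C, B, F, D]
After 11 (rotate_left(1, 5, k=4)): [E, D, A, C, B, F]
After 12 (swap(4, 1)): [E, B, A, C, D, F]
After 13 (swap(3, 4)): [E, B, A, D, C, F]
After 14 (swap(2, 0)): [A, B, E, D, C, F]
After 15 (swap(2, 4)): [A, B, C, D, E, F]

Answer: yes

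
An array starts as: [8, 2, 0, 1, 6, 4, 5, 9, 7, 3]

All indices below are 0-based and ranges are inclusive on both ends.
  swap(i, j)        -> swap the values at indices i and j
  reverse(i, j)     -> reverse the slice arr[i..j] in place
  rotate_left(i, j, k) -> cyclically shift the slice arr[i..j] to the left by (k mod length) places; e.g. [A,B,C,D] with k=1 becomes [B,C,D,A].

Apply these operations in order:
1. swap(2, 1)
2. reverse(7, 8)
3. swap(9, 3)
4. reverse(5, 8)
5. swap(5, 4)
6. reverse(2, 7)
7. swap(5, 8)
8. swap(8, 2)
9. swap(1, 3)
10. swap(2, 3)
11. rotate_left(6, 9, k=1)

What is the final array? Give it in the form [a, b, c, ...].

Answer: [8, 7, 0, 9, 6, 4, 2, 5, 1, 3]

Derivation:
After 1 (swap(2, 1)): [8, 0, 2, 1, 6, 4, 5, 9, 7, 3]
After 2 (reverse(7, 8)): [8, 0, 2, 1, 6, 4, 5, 7, 9, 3]
After 3 (swap(9, 3)): [8, 0, 2, 3, 6, 4, 5, 7, 9, 1]
After 4 (reverse(5, 8)): [8, 0, 2, 3, 6, 9, 7, 5, 4, 1]
After 5 (swap(5, 4)): [8, 0, 2, 3, 9, 6, 7, 5, 4, 1]
After 6 (reverse(2, 7)): [8, 0, 5, 7, 6, 9, 3, 2, 4, 1]
After 7 (swap(5, 8)): [8, 0, 5, 7, 6, 4, 3, 2, 9, 1]
After 8 (swap(8, 2)): [8, 0, 9, 7, 6, 4, 3, 2, 5, 1]
After 9 (swap(1, 3)): [8, 7, 9, 0, 6, 4, 3, 2, 5, 1]
After 10 (swap(2, 3)): [8, 7, 0, 9, 6, 4, 3, 2, 5, 1]
After 11 (rotate_left(6, 9, k=1)): [8, 7, 0, 9, 6, 4, 2, 5, 1, 3]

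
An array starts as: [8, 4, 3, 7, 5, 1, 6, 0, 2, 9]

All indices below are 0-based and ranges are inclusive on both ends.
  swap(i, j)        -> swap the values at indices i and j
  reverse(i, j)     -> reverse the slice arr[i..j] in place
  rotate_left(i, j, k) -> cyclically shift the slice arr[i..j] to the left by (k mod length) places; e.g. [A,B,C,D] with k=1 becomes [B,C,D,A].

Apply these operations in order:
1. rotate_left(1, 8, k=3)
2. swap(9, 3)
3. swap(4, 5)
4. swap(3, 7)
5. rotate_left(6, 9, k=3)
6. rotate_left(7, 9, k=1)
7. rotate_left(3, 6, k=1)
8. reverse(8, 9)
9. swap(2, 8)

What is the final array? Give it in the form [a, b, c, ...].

Answer: [8, 5, 4, 2, 0, 6, 3, 9, 1, 7]

Derivation:
After 1 (rotate_left(1, 8, k=3)): [8, 5, 1, 6, 0, 2, 4, 3, 7, 9]
After 2 (swap(9, 3)): [8, 5, 1, 9, 0, 2, 4, 3, 7, 6]
After 3 (swap(4, 5)): [8, 5, 1, 9, 2, 0, 4, 3, 7, 6]
After 4 (swap(3, 7)): [8, 5, 1, 3, 2, 0, 4, 9, 7, 6]
After 5 (rotate_left(6, 9, k=3)): [8, 5, 1, 3, 2, 0, 6, 4, 9, 7]
After 6 (rotate_left(7, 9, k=1)): [8, 5, 1, 3, 2, 0, 6, 9, 7, 4]
After 7 (rotate_left(3, 6, k=1)): [8, 5, 1, 2, 0, 6, 3, 9, 7, 4]
After 8 (reverse(8, 9)): [8, 5, 1, 2, 0, 6, 3, 9, 4, 7]
After 9 (swap(2, 8)): [8, 5, 4, 2, 0, 6, 3, 9, 1, 7]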